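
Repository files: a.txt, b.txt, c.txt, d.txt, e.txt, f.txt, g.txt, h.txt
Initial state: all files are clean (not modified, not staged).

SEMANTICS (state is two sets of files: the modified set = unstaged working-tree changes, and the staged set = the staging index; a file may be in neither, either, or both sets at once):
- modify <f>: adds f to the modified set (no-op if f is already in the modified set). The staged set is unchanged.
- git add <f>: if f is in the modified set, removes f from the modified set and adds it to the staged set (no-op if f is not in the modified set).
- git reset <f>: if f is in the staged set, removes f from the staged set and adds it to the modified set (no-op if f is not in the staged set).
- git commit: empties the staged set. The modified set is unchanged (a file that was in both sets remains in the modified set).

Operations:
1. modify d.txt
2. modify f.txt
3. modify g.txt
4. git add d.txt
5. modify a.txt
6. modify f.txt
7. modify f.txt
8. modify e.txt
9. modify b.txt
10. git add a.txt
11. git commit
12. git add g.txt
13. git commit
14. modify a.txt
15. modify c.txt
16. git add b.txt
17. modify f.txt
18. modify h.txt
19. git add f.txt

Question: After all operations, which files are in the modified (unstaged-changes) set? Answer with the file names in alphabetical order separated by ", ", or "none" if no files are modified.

Answer: a.txt, c.txt, e.txt, h.txt

Derivation:
After op 1 (modify d.txt): modified={d.txt} staged={none}
After op 2 (modify f.txt): modified={d.txt, f.txt} staged={none}
After op 3 (modify g.txt): modified={d.txt, f.txt, g.txt} staged={none}
After op 4 (git add d.txt): modified={f.txt, g.txt} staged={d.txt}
After op 5 (modify a.txt): modified={a.txt, f.txt, g.txt} staged={d.txt}
After op 6 (modify f.txt): modified={a.txt, f.txt, g.txt} staged={d.txt}
After op 7 (modify f.txt): modified={a.txt, f.txt, g.txt} staged={d.txt}
After op 8 (modify e.txt): modified={a.txt, e.txt, f.txt, g.txt} staged={d.txt}
After op 9 (modify b.txt): modified={a.txt, b.txt, e.txt, f.txt, g.txt} staged={d.txt}
After op 10 (git add a.txt): modified={b.txt, e.txt, f.txt, g.txt} staged={a.txt, d.txt}
After op 11 (git commit): modified={b.txt, e.txt, f.txt, g.txt} staged={none}
After op 12 (git add g.txt): modified={b.txt, e.txt, f.txt} staged={g.txt}
After op 13 (git commit): modified={b.txt, e.txt, f.txt} staged={none}
After op 14 (modify a.txt): modified={a.txt, b.txt, e.txt, f.txt} staged={none}
After op 15 (modify c.txt): modified={a.txt, b.txt, c.txt, e.txt, f.txt} staged={none}
After op 16 (git add b.txt): modified={a.txt, c.txt, e.txt, f.txt} staged={b.txt}
After op 17 (modify f.txt): modified={a.txt, c.txt, e.txt, f.txt} staged={b.txt}
After op 18 (modify h.txt): modified={a.txt, c.txt, e.txt, f.txt, h.txt} staged={b.txt}
After op 19 (git add f.txt): modified={a.txt, c.txt, e.txt, h.txt} staged={b.txt, f.txt}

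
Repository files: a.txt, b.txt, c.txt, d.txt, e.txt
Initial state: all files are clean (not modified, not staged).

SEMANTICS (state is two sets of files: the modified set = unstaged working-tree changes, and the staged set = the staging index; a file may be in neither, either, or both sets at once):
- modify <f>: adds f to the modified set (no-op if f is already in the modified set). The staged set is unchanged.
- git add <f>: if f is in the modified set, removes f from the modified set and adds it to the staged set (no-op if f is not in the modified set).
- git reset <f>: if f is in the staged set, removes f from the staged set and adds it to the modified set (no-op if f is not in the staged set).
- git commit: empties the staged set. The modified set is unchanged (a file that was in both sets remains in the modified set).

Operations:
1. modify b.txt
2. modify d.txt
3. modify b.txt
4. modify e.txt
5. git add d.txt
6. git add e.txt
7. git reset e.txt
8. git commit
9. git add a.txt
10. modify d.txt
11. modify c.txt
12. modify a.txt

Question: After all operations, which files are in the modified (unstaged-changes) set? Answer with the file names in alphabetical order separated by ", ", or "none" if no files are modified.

Answer: a.txt, b.txt, c.txt, d.txt, e.txt

Derivation:
After op 1 (modify b.txt): modified={b.txt} staged={none}
After op 2 (modify d.txt): modified={b.txt, d.txt} staged={none}
After op 3 (modify b.txt): modified={b.txt, d.txt} staged={none}
After op 4 (modify e.txt): modified={b.txt, d.txt, e.txt} staged={none}
After op 5 (git add d.txt): modified={b.txt, e.txt} staged={d.txt}
After op 6 (git add e.txt): modified={b.txt} staged={d.txt, e.txt}
After op 7 (git reset e.txt): modified={b.txt, e.txt} staged={d.txt}
After op 8 (git commit): modified={b.txt, e.txt} staged={none}
After op 9 (git add a.txt): modified={b.txt, e.txt} staged={none}
After op 10 (modify d.txt): modified={b.txt, d.txt, e.txt} staged={none}
After op 11 (modify c.txt): modified={b.txt, c.txt, d.txt, e.txt} staged={none}
After op 12 (modify a.txt): modified={a.txt, b.txt, c.txt, d.txt, e.txt} staged={none}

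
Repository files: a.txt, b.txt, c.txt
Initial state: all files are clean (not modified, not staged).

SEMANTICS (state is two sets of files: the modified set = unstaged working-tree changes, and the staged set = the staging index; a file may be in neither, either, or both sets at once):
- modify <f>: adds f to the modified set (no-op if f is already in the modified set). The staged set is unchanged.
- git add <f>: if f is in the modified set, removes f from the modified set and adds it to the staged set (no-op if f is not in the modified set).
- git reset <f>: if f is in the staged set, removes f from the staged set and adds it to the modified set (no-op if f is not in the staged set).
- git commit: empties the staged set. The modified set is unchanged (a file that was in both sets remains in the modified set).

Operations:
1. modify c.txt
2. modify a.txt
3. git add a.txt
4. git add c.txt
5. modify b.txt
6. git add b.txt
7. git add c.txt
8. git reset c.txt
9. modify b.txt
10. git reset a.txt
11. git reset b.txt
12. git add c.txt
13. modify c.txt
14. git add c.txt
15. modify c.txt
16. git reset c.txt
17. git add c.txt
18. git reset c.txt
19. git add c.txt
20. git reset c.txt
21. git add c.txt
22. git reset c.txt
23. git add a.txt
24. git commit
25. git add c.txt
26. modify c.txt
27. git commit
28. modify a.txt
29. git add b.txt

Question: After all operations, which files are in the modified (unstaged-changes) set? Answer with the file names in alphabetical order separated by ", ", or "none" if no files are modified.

Answer: a.txt, c.txt

Derivation:
After op 1 (modify c.txt): modified={c.txt} staged={none}
After op 2 (modify a.txt): modified={a.txt, c.txt} staged={none}
After op 3 (git add a.txt): modified={c.txt} staged={a.txt}
After op 4 (git add c.txt): modified={none} staged={a.txt, c.txt}
After op 5 (modify b.txt): modified={b.txt} staged={a.txt, c.txt}
After op 6 (git add b.txt): modified={none} staged={a.txt, b.txt, c.txt}
After op 7 (git add c.txt): modified={none} staged={a.txt, b.txt, c.txt}
After op 8 (git reset c.txt): modified={c.txt} staged={a.txt, b.txt}
After op 9 (modify b.txt): modified={b.txt, c.txt} staged={a.txt, b.txt}
After op 10 (git reset a.txt): modified={a.txt, b.txt, c.txt} staged={b.txt}
After op 11 (git reset b.txt): modified={a.txt, b.txt, c.txt} staged={none}
After op 12 (git add c.txt): modified={a.txt, b.txt} staged={c.txt}
After op 13 (modify c.txt): modified={a.txt, b.txt, c.txt} staged={c.txt}
After op 14 (git add c.txt): modified={a.txt, b.txt} staged={c.txt}
After op 15 (modify c.txt): modified={a.txt, b.txt, c.txt} staged={c.txt}
After op 16 (git reset c.txt): modified={a.txt, b.txt, c.txt} staged={none}
After op 17 (git add c.txt): modified={a.txt, b.txt} staged={c.txt}
After op 18 (git reset c.txt): modified={a.txt, b.txt, c.txt} staged={none}
After op 19 (git add c.txt): modified={a.txt, b.txt} staged={c.txt}
After op 20 (git reset c.txt): modified={a.txt, b.txt, c.txt} staged={none}
After op 21 (git add c.txt): modified={a.txt, b.txt} staged={c.txt}
After op 22 (git reset c.txt): modified={a.txt, b.txt, c.txt} staged={none}
After op 23 (git add a.txt): modified={b.txt, c.txt} staged={a.txt}
After op 24 (git commit): modified={b.txt, c.txt} staged={none}
After op 25 (git add c.txt): modified={b.txt} staged={c.txt}
After op 26 (modify c.txt): modified={b.txt, c.txt} staged={c.txt}
After op 27 (git commit): modified={b.txt, c.txt} staged={none}
After op 28 (modify a.txt): modified={a.txt, b.txt, c.txt} staged={none}
After op 29 (git add b.txt): modified={a.txt, c.txt} staged={b.txt}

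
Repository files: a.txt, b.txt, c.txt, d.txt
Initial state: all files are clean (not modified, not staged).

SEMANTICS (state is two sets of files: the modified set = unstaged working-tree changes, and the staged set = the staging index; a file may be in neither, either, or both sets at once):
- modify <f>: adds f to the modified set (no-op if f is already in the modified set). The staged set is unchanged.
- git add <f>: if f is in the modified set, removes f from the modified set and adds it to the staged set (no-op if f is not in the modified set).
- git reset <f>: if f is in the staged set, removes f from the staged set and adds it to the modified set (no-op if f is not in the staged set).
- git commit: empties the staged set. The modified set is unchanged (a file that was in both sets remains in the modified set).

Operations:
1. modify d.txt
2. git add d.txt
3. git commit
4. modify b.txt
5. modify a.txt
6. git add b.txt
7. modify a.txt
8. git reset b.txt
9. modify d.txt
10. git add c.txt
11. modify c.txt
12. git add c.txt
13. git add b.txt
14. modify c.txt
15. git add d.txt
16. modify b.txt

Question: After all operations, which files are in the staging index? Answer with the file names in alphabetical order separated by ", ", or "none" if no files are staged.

After op 1 (modify d.txt): modified={d.txt} staged={none}
After op 2 (git add d.txt): modified={none} staged={d.txt}
After op 3 (git commit): modified={none} staged={none}
After op 4 (modify b.txt): modified={b.txt} staged={none}
After op 5 (modify a.txt): modified={a.txt, b.txt} staged={none}
After op 6 (git add b.txt): modified={a.txt} staged={b.txt}
After op 7 (modify a.txt): modified={a.txt} staged={b.txt}
After op 8 (git reset b.txt): modified={a.txt, b.txt} staged={none}
After op 9 (modify d.txt): modified={a.txt, b.txt, d.txt} staged={none}
After op 10 (git add c.txt): modified={a.txt, b.txt, d.txt} staged={none}
After op 11 (modify c.txt): modified={a.txt, b.txt, c.txt, d.txt} staged={none}
After op 12 (git add c.txt): modified={a.txt, b.txt, d.txt} staged={c.txt}
After op 13 (git add b.txt): modified={a.txt, d.txt} staged={b.txt, c.txt}
After op 14 (modify c.txt): modified={a.txt, c.txt, d.txt} staged={b.txt, c.txt}
After op 15 (git add d.txt): modified={a.txt, c.txt} staged={b.txt, c.txt, d.txt}
After op 16 (modify b.txt): modified={a.txt, b.txt, c.txt} staged={b.txt, c.txt, d.txt}

Answer: b.txt, c.txt, d.txt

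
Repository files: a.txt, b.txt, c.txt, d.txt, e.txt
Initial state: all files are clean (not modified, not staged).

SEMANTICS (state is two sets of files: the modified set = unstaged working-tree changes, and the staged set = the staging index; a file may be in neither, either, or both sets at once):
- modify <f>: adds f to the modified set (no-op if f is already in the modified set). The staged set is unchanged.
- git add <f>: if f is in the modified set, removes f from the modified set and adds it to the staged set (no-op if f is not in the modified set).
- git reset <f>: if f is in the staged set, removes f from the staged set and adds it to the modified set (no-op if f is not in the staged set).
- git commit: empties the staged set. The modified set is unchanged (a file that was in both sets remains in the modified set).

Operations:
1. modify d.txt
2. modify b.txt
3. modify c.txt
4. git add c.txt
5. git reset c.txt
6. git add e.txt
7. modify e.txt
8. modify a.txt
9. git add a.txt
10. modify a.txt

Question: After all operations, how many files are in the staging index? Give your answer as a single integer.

Answer: 1

Derivation:
After op 1 (modify d.txt): modified={d.txt} staged={none}
After op 2 (modify b.txt): modified={b.txt, d.txt} staged={none}
After op 3 (modify c.txt): modified={b.txt, c.txt, d.txt} staged={none}
After op 4 (git add c.txt): modified={b.txt, d.txt} staged={c.txt}
After op 5 (git reset c.txt): modified={b.txt, c.txt, d.txt} staged={none}
After op 6 (git add e.txt): modified={b.txt, c.txt, d.txt} staged={none}
After op 7 (modify e.txt): modified={b.txt, c.txt, d.txt, e.txt} staged={none}
After op 8 (modify a.txt): modified={a.txt, b.txt, c.txt, d.txt, e.txt} staged={none}
After op 9 (git add a.txt): modified={b.txt, c.txt, d.txt, e.txt} staged={a.txt}
After op 10 (modify a.txt): modified={a.txt, b.txt, c.txt, d.txt, e.txt} staged={a.txt}
Final staged set: {a.txt} -> count=1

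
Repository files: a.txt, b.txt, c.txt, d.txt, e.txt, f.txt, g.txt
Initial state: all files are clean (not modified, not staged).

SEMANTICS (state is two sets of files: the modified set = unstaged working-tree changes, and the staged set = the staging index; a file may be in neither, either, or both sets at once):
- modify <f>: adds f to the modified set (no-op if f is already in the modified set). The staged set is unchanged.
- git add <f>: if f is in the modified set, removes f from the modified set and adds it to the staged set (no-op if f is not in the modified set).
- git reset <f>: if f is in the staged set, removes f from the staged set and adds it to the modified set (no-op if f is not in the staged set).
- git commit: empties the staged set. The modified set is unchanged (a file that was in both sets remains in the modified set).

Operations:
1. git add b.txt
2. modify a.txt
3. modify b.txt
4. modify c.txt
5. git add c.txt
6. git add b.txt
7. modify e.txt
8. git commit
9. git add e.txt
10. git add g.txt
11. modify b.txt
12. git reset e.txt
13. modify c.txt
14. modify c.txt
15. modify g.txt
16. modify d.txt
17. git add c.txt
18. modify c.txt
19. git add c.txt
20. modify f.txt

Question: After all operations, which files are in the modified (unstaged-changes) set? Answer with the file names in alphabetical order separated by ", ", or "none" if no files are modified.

Answer: a.txt, b.txt, d.txt, e.txt, f.txt, g.txt

Derivation:
After op 1 (git add b.txt): modified={none} staged={none}
After op 2 (modify a.txt): modified={a.txt} staged={none}
After op 3 (modify b.txt): modified={a.txt, b.txt} staged={none}
After op 4 (modify c.txt): modified={a.txt, b.txt, c.txt} staged={none}
After op 5 (git add c.txt): modified={a.txt, b.txt} staged={c.txt}
After op 6 (git add b.txt): modified={a.txt} staged={b.txt, c.txt}
After op 7 (modify e.txt): modified={a.txt, e.txt} staged={b.txt, c.txt}
After op 8 (git commit): modified={a.txt, e.txt} staged={none}
After op 9 (git add e.txt): modified={a.txt} staged={e.txt}
After op 10 (git add g.txt): modified={a.txt} staged={e.txt}
After op 11 (modify b.txt): modified={a.txt, b.txt} staged={e.txt}
After op 12 (git reset e.txt): modified={a.txt, b.txt, e.txt} staged={none}
After op 13 (modify c.txt): modified={a.txt, b.txt, c.txt, e.txt} staged={none}
After op 14 (modify c.txt): modified={a.txt, b.txt, c.txt, e.txt} staged={none}
After op 15 (modify g.txt): modified={a.txt, b.txt, c.txt, e.txt, g.txt} staged={none}
After op 16 (modify d.txt): modified={a.txt, b.txt, c.txt, d.txt, e.txt, g.txt} staged={none}
After op 17 (git add c.txt): modified={a.txt, b.txt, d.txt, e.txt, g.txt} staged={c.txt}
After op 18 (modify c.txt): modified={a.txt, b.txt, c.txt, d.txt, e.txt, g.txt} staged={c.txt}
After op 19 (git add c.txt): modified={a.txt, b.txt, d.txt, e.txt, g.txt} staged={c.txt}
After op 20 (modify f.txt): modified={a.txt, b.txt, d.txt, e.txt, f.txt, g.txt} staged={c.txt}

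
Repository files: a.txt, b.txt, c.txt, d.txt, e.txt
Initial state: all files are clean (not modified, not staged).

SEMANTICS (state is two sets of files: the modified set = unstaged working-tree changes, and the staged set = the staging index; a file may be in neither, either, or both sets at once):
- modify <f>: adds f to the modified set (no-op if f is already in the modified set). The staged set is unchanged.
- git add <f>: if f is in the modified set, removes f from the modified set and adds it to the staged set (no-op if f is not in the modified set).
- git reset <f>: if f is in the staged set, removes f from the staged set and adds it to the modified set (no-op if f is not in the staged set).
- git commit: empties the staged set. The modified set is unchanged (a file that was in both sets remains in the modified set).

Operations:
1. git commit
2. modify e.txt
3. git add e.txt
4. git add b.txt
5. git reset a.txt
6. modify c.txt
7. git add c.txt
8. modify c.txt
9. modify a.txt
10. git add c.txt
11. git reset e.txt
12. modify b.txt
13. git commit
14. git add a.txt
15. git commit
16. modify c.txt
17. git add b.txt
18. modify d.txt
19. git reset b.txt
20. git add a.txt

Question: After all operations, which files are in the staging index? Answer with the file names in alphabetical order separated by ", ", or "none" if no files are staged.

Answer: none

Derivation:
After op 1 (git commit): modified={none} staged={none}
After op 2 (modify e.txt): modified={e.txt} staged={none}
After op 3 (git add e.txt): modified={none} staged={e.txt}
After op 4 (git add b.txt): modified={none} staged={e.txt}
After op 5 (git reset a.txt): modified={none} staged={e.txt}
After op 6 (modify c.txt): modified={c.txt} staged={e.txt}
After op 7 (git add c.txt): modified={none} staged={c.txt, e.txt}
After op 8 (modify c.txt): modified={c.txt} staged={c.txt, e.txt}
After op 9 (modify a.txt): modified={a.txt, c.txt} staged={c.txt, e.txt}
After op 10 (git add c.txt): modified={a.txt} staged={c.txt, e.txt}
After op 11 (git reset e.txt): modified={a.txt, e.txt} staged={c.txt}
After op 12 (modify b.txt): modified={a.txt, b.txt, e.txt} staged={c.txt}
After op 13 (git commit): modified={a.txt, b.txt, e.txt} staged={none}
After op 14 (git add a.txt): modified={b.txt, e.txt} staged={a.txt}
After op 15 (git commit): modified={b.txt, e.txt} staged={none}
After op 16 (modify c.txt): modified={b.txt, c.txt, e.txt} staged={none}
After op 17 (git add b.txt): modified={c.txt, e.txt} staged={b.txt}
After op 18 (modify d.txt): modified={c.txt, d.txt, e.txt} staged={b.txt}
After op 19 (git reset b.txt): modified={b.txt, c.txt, d.txt, e.txt} staged={none}
After op 20 (git add a.txt): modified={b.txt, c.txt, d.txt, e.txt} staged={none}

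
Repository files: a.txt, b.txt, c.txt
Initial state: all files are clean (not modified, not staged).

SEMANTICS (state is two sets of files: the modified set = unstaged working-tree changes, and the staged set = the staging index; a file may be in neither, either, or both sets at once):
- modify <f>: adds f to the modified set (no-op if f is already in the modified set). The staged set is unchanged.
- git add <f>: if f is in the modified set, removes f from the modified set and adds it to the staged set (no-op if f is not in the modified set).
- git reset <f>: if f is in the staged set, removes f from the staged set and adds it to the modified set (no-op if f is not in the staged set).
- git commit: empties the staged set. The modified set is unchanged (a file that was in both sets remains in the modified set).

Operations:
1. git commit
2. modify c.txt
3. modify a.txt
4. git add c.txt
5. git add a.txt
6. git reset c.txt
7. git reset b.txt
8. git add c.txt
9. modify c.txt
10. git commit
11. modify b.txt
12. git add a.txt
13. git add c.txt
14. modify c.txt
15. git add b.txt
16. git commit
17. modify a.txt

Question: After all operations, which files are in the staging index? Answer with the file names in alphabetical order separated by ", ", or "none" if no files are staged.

Answer: none

Derivation:
After op 1 (git commit): modified={none} staged={none}
After op 2 (modify c.txt): modified={c.txt} staged={none}
After op 3 (modify a.txt): modified={a.txt, c.txt} staged={none}
After op 4 (git add c.txt): modified={a.txt} staged={c.txt}
After op 5 (git add a.txt): modified={none} staged={a.txt, c.txt}
After op 6 (git reset c.txt): modified={c.txt} staged={a.txt}
After op 7 (git reset b.txt): modified={c.txt} staged={a.txt}
After op 8 (git add c.txt): modified={none} staged={a.txt, c.txt}
After op 9 (modify c.txt): modified={c.txt} staged={a.txt, c.txt}
After op 10 (git commit): modified={c.txt} staged={none}
After op 11 (modify b.txt): modified={b.txt, c.txt} staged={none}
After op 12 (git add a.txt): modified={b.txt, c.txt} staged={none}
After op 13 (git add c.txt): modified={b.txt} staged={c.txt}
After op 14 (modify c.txt): modified={b.txt, c.txt} staged={c.txt}
After op 15 (git add b.txt): modified={c.txt} staged={b.txt, c.txt}
After op 16 (git commit): modified={c.txt} staged={none}
After op 17 (modify a.txt): modified={a.txt, c.txt} staged={none}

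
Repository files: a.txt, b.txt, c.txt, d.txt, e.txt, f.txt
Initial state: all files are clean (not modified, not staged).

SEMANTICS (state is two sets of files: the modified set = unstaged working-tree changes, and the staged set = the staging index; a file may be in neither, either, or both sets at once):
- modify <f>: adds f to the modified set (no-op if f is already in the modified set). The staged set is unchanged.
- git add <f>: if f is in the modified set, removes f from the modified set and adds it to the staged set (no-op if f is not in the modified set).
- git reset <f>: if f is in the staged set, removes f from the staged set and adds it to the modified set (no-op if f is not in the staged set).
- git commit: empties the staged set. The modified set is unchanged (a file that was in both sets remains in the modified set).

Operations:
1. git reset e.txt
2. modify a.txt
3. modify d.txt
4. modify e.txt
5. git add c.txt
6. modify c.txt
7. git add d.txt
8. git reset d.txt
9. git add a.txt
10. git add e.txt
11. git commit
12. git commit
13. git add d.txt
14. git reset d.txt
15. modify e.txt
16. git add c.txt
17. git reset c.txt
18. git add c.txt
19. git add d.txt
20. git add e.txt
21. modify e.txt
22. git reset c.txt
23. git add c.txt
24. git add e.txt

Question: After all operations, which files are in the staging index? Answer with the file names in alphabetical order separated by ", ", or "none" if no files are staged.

Answer: c.txt, d.txt, e.txt

Derivation:
After op 1 (git reset e.txt): modified={none} staged={none}
After op 2 (modify a.txt): modified={a.txt} staged={none}
After op 3 (modify d.txt): modified={a.txt, d.txt} staged={none}
After op 4 (modify e.txt): modified={a.txt, d.txt, e.txt} staged={none}
After op 5 (git add c.txt): modified={a.txt, d.txt, e.txt} staged={none}
After op 6 (modify c.txt): modified={a.txt, c.txt, d.txt, e.txt} staged={none}
After op 7 (git add d.txt): modified={a.txt, c.txt, e.txt} staged={d.txt}
After op 8 (git reset d.txt): modified={a.txt, c.txt, d.txt, e.txt} staged={none}
After op 9 (git add a.txt): modified={c.txt, d.txt, e.txt} staged={a.txt}
After op 10 (git add e.txt): modified={c.txt, d.txt} staged={a.txt, e.txt}
After op 11 (git commit): modified={c.txt, d.txt} staged={none}
After op 12 (git commit): modified={c.txt, d.txt} staged={none}
After op 13 (git add d.txt): modified={c.txt} staged={d.txt}
After op 14 (git reset d.txt): modified={c.txt, d.txt} staged={none}
After op 15 (modify e.txt): modified={c.txt, d.txt, e.txt} staged={none}
After op 16 (git add c.txt): modified={d.txt, e.txt} staged={c.txt}
After op 17 (git reset c.txt): modified={c.txt, d.txt, e.txt} staged={none}
After op 18 (git add c.txt): modified={d.txt, e.txt} staged={c.txt}
After op 19 (git add d.txt): modified={e.txt} staged={c.txt, d.txt}
After op 20 (git add e.txt): modified={none} staged={c.txt, d.txt, e.txt}
After op 21 (modify e.txt): modified={e.txt} staged={c.txt, d.txt, e.txt}
After op 22 (git reset c.txt): modified={c.txt, e.txt} staged={d.txt, e.txt}
After op 23 (git add c.txt): modified={e.txt} staged={c.txt, d.txt, e.txt}
After op 24 (git add e.txt): modified={none} staged={c.txt, d.txt, e.txt}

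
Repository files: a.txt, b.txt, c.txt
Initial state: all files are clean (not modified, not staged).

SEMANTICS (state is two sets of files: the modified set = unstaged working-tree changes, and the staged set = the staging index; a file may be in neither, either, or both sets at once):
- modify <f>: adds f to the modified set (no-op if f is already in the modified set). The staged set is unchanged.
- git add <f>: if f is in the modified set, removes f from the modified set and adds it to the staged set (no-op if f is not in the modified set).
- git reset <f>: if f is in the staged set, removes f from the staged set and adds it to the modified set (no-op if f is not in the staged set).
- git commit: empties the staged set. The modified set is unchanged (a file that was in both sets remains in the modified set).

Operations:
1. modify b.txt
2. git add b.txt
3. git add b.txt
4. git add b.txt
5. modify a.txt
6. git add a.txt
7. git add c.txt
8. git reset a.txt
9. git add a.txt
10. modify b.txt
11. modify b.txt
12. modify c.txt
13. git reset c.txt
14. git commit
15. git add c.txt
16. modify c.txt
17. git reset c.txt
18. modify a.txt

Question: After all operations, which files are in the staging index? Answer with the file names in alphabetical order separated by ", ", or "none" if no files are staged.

Answer: none

Derivation:
After op 1 (modify b.txt): modified={b.txt} staged={none}
After op 2 (git add b.txt): modified={none} staged={b.txt}
After op 3 (git add b.txt): modified={none} staged={b.txt}
After op 4 (git add b.txt): modified={none} staged={b.txt}
After op 5 (modify a.txt): modified={a.txt} staged={b.txt}
After op 6 (git add a.txt): modified={none} staged={a.txt, b.txt}
After op 7 (git add c.txt): modified={none} staged={a.txt, b.txt}
After op 8 (git reset a.txt): modified={a.txt} staged={b.txt}
After op 9 (git add a.txt): modified={none} staged={a.txt, b.txt}
After op 10 (modify b.txt): modified={b.txt} staged={a.txt, b.txt}
After op 11 (modify b.txt): modified={b.txt} staged={a.txt, b.txt}
After op 12 (modify c.txt): modified={b.txt, c.txt} staged={a.txt, b.txt}
After op 13 (git reset c.txt): modified={b.txt, c.txt} staged={a.txt, b.txt}
After op 14 (git commit): modified={b.txt, c.txt} staged={none}
After op 15 (git add c.txt): modified={b.txt} staged={c.txt}
After op 16 (modify c.txt): modified={b.txt, c.txt} staged={c.txt}
After op 17 (git reset c.txt): modified={b.txt, c.txt} staged={none}
After op 18 (modify a.txt): modified={a.txt, b.txt, c.txt} staged={none}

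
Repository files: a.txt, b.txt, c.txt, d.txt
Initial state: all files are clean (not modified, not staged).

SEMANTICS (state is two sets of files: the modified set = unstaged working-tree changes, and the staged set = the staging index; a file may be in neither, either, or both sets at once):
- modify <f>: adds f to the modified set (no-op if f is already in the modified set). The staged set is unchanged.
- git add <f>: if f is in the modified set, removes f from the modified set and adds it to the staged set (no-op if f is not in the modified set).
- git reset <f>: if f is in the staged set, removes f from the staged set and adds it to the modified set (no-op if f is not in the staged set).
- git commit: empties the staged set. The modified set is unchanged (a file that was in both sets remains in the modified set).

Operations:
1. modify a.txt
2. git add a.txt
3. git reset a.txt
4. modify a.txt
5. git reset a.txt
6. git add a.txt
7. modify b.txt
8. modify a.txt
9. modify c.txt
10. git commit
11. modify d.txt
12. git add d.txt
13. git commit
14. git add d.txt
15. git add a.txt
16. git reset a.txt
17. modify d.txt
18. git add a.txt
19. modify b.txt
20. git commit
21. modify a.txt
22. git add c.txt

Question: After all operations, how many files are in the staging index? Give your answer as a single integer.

Answer: 1

Derivation:
After op 1 (modify a.txt): modified={a.txt} staged={none}
After op 2 (git add a.txt): modified={none} staged={a.txt}
After op 3 (git reset a.txt): modified={a.txt} staged={none}
After op 4 (modify a.txt): modified={a.txt} staged={none}
After op 5 (git reset a.txt): modified={a.txt} staged={none}
After op 6 (git add a.txt): modified={none} staged={a.txt}
After op 7 (modify b.txt): modified={b.txt} staged={a.txt}
After op 8 (modify a.txt): modified={a.txt, b.txt} staged={a.txt}
After op 9 (modify c.txt): modified={a.txt, b.txt, c.txt} staged={a.txt}
After op 10 (git commit): modified={a.txt, b.txt, c.txt} staged={none}
After op 11 (modify d.txt): modified={a.txt, b.txt, c.txt, d.txt} staged={none}
After op 12 (git add d.txt): modified={a.txt, b.txt, c.txt} staged={d.txt}
After op 13 (git commit): modified={a.txt, b.txt, c.txt} staged={none}
After op 14 (git add d.txt): modified={a.txt, b.txt, c.txt} staged={none}
After op 15 (git add a.txt): modified={b.txt, c.txt} staged={a.txt}
After op 16 (git reset a.txt): modified={a.txt, b.txt, c.txt} staged={none}
After op 17 (modify d.txt): modified={a.txt, b.txt, c.txt, d.txt} staged={none}
After op 18 (git add a.txt): modified={b.txt, c.txt, d.txt} staged={a.txt}
After op 19 (modify b.txt): modified={b.txt, c.txt, d.txt} staged={a.txt}
After op 20 (git commit): modified={b.txt, c.txt, d.txt} staged={none}
After op 21 (modify a.txt): modified={a.txt, b.txt, c.txt, d.txt} staged={none}
After op 22 (git add c.txt): modified={a.txt, b.txt, d.txt} staged={c.txt}
Final staged set: {c.txt} -> count=1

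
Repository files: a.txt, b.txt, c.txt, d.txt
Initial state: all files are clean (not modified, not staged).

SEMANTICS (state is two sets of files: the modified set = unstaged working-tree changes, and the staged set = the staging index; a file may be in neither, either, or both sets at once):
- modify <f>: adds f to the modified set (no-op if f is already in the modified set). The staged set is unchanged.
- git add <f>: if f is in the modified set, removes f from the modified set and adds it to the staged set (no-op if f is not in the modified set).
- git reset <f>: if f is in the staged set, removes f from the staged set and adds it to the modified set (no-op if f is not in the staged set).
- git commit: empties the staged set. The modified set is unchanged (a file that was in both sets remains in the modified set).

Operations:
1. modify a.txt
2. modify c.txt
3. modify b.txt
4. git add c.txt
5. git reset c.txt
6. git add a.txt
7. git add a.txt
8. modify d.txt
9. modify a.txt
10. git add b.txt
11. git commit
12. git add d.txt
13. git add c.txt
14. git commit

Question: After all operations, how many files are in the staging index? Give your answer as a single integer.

After op 1 (modify a.txt): modified={a.txt} staged={none}
After op 2 (modify c.txt): modified={a.txt, c.txt} staged={none}
After op 3 (modify b.txt): modified={a.txt, b.txt, c.txt} staged={none}
After op 4 (git add c.txt): modified={a.txt, b.txt} staged={c.txt}
After op 5 (git reset c.txt): modified={a.txt, b.txt, c.txt} staged={none}
After op 6 (git add a.txt): modified={b.txt, c.txt} staged={a.txt}
After op 7 (git add a.txt): modified={b.txt, c.txt} staged={a.txt}
After op 8 (modify d.txt): modified={b.txt, c.txt, d.txt} staged={a.txt}
After op 9 (modify a.txt): modified={a.txt, b.txt, c.txt, d.txt} staged={a.txt}
After op 10 (git add b.txt): modified={a.txt, c.txt, d.txt} staged={a.txt, b.txt}
After op 11 (git commit): modified={a.txt, c.txt, d.txt} staged={none}
After op 12 (git add d.txt): modified={a.txt, c.txt} staged={d.txt}
After op 13 (git add c.txt): modified={a.txt} staged={c.txt, d.txt}
After op 14 (git commit): modified={a.txt} staged={none}
Final staged set: {none} -> count=0

Answer: 0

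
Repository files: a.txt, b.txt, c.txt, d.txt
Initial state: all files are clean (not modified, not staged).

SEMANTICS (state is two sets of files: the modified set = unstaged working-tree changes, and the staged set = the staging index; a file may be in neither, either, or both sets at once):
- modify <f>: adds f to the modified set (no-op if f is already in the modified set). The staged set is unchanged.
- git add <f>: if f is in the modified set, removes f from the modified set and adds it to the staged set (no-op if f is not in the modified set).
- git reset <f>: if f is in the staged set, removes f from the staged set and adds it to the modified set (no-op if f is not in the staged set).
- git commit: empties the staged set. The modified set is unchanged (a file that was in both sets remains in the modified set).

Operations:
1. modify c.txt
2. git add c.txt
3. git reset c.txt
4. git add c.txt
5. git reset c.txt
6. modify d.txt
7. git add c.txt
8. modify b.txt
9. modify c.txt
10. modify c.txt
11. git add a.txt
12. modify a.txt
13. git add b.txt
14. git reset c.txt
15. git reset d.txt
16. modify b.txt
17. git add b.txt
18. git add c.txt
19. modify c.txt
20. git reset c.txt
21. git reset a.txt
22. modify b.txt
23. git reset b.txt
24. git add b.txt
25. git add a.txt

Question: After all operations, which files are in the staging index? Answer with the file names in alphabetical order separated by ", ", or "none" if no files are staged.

After op 1 (modify c.txt): modified={c.txt} staged={none}
After op 2 (git add c.txt): modified={none} staged={c.txt}
After op 3 (git reset c.txt): modified={c.txt} staged={none}
After op 4 (git add c.txt): modified={none} staged={c.txt}
After op 5 (git reset c.txt): modified={c.txt} staged={none}
After op 6 (modify d.txt): modified={c.txt, d.txt} staged={none}
After op 7 (git add c.txt): modified={d.txt} staged={c.txt}
After op 8 (modify b.txt): modified={b.txt, d.txt} staged={c.txt}
After op 9 (modify c.txt): modified={b.txt, c.txt, d.txt} staged={c.txt}
After op 10 (modify c.txt): modified={b.txt, c.txt, d.txt} staged={c.txt}
After op 11 (git add a.txt): modified={b.txt, c.txt, d.txt} staged={c.txt}
After op 12 (modify a.txt): modified={a.txt, b.txt, c.txt, d.txt} staged={c.txt}
After op 13 (git add b.txt): modified={a.txt, c.txt, d.txt} staged={b.txt, c.txt}
After op 14 (git reset c.txt): modified={a.txt, c.txt, d.txt} staged={b.txt}
After op 15 (git reset d.txt): modified={a.txt, c.txt, d.txt} staged={b.txt}
After op 16 (modify b.txt): modified={a.txt, b.txt, c.txt, d.txt} staged={b.txt}
After op 17 (git add b.txt): modified={a.txt, c.txt, d.txt} staged={b.txt}
After op 18 (git add c.txt): modified={a.txt, d.txt} staged={b.txt, c.txt}
After op 19 (modify c.txt): modified={a.txt, c.txt, d.txt} staged={b.txt, c.txt}
After op 20 (git reset c.txt): modified={a.txt, c.txt, d.txt} staged={b.txt}
After op 21 (git reset a.txt): modified={a.txt, c.txt, d.txt} staged={b.txt}
After op 22 (modify b.txt): modified={a.txt, b.txt, c.txt, d.txt} staged={b.txt}
After op 23 (git reset b.txt): modified={a.txt, b.txt, c.txt, d.txt} staged={none}
After op 24 (git add b.txt): modified={a.txt, c.txt, d.txt} staged={b.txt}
After op 25 (git add a.txt): modified={c.txt, d.txt} staged={a.txt, b.txt}

Answer: a.txt, b.txt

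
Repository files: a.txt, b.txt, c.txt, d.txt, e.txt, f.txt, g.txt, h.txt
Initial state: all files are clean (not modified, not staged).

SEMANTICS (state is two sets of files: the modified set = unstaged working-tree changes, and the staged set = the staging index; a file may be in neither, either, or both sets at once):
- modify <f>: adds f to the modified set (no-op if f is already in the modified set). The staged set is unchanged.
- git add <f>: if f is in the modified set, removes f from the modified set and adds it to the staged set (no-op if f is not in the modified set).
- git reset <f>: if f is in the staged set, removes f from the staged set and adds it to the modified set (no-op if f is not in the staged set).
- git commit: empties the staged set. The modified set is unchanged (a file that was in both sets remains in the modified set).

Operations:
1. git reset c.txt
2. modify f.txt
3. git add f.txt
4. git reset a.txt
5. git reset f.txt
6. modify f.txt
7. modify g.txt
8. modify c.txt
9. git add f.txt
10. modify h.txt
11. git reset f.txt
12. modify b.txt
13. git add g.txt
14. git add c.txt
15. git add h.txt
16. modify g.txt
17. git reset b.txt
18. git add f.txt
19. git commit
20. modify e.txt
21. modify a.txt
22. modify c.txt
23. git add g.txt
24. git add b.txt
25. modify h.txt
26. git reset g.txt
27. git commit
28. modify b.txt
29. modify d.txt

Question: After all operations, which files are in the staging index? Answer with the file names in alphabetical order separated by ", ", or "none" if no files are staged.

Answer: none

Derivation:
After op 1 (git reset c.txt): modified={none} staged={none}
After op 2 (modify f.txt): modified={f.txt} staged={none}
After op 3 (git add f.txt): modified={none} staged={f.txt}
After op 4 (git reset a.txt): modified={none} staged={f.txt}
After op 5 (git reset f.txt): modified={f.txt} staged={none}
After op 6 (modify f.txt): modified={f.txt} staged={none}
After op 7 (modify g.txt): modified={f.txt, g.txt} staged={none}
After op 8 (modify c.txt): modified={c.txt, f.txt, g.txt} staged={none}
After op 9 (git add f.txt): modified={c.txt, g.txt} staged={f.txt}
After op 10 (modify h.txt): modified={c.txt, g.txt, h.txt} staged={f.txt}
After op 11 (git reset f.txt): modified={c.txt, f.txt, g.txt, h.txt} staged={none}
After op 12 (modify b.txt): modified={b.txt, c.txt, f.txt, g.txt, h.txt} staged={none}
After op 13 (git add g.txt): modified={b.txt, c.txt, f.txt, h.txt} staged={g.txt}
After op 14 (git add c.txt): modified={b.txt, f.txt, h.txt} staged={c.txt, g.txt}
After op 15 (git add h.txt): modified={b.txt, f.txt} staged={c.txt, g.txt, h.txt}
After op 16 (modify g.txt): modified={b.txt, f.txt, g.txt} staged={c.txt, g.txt, h.txt}
After op 17 (git reset b.txt): modified={b.txt, f.txt, g.txt} staged={c.txt, g.txt, h.txt}
After op 18 (git add f.txt): modified={b.txt, g.txt} staged={c.txt, f.txt, g.txt, h.txt}
After op 19 (git commit): modified={b.txt, g.txt} staged={none}
After op 20 (modify e.txt): modified={b.txt, e.txt, g.txt} staged={none}
After op 21 (modify a.txt): modified={a.txt, b.txt, e.txt, g.txt} staged={none}
After op 22 (modify c.txt): modified={a.txt, b.txt, c.txt, e.txt, g.txt} staged={none}
After op 23 (git add g.txt): modified={a.txt, b.txt, c.txt, e.txt} staged={g.txt}
After op 24 (git add b.txt): modified={a.txt, c.txt, e.txt} staged={b.txt, g.txt}
After op 25 (modify h.txt): modified={a.txt, c.txt, e.txt, h.txt} staged={b.txt, g.txt}
After op 26 (git reset g.txt): modified={a.txt, c.txt, e.txt, g.txt, h.txt} staged={b.txt}
After op 27 (git commit): modified={a.txt, c.txt, e.txt, g.txt, h.txt} staged={none}
After op 28 (modify b.txt): modified={a.txt, b.txt, c.txt, e.txt, g.txt, h.txt} staged={none}
After op 29 (modify d.txt): modified={a.txt, b.txt, c.txt, d.txt, e.txt, g.txt, h.txt} staged={none}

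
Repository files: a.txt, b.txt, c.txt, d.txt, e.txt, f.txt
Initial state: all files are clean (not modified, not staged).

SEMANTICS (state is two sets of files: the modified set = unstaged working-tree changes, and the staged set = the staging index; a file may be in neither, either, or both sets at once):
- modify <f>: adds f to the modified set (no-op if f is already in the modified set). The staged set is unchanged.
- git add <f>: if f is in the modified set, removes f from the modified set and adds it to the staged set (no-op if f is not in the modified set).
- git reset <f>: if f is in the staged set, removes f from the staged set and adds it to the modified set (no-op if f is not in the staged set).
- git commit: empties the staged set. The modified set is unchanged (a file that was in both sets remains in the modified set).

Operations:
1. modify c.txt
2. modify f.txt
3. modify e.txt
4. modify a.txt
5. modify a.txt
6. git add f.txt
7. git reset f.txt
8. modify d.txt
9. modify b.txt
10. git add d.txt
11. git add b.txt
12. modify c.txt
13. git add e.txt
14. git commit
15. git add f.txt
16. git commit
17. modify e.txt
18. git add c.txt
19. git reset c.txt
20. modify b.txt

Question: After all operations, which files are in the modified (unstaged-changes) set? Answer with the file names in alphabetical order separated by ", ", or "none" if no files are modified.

After op 1 (modify c.txt): modified={c.txt} staged={none}
After op 2 (modify f.txt): modified={c.txt, f.txt} staged={none}
After op 3 (modify e.txt): modified={c.txt, e.txt, f.txt} staged={none}
After op 4 (modify a.txt): modified={a.txt, c.txt, e.txt, f.txt} staged={none}
After op 5 (modify a.txt): modified={a.txt, c.txt, e.txt, f.txt} staged={none}
After op 6 (git add f.txt): modified={a.txt, c.txt, e.txt} staged={f.txt}
After op 7 (git reset f.txt): modified={a.txt, c.txt, e.txt, f.txt} staged={none}
After op 8 (modify d.txt): modified={a.txt, c.txt, d.txt, e.txt, f.txt} staged={none}
After op 9 (modify b.txt): modified={a.txt, b.txt, c.txt, d.txt, e.txt, f.txt} staged={none}
After op 10 (git add d.txt): modified={a.txt, b.txt, c.txt, e.txt, f.txt} staged={d.txt}
After op 11 (git add b.txt): modified={a.txt, c.txt, e.txt, f.txt} staged={b.txt, d.txt}
After op 12 (modify c.txt): modified={a.txt, c.txt, e.txt, f.txt} staged={b.txt, d.txt}
After op 13 (git add e.txt): modified={a.txt, c.txt, f.txt} staged={b.txt, d.txt, e.txt}
After op 14 (git commit): modified={a.txt, c.txt, f.txt} staged={none}
After op 15 (git add f.txt): modified={a.txt, c.txt} staged={f.txt}
After op 16 (git commit): modified={a.txt, c.txt} staged={none}
After op 17 (modify e.txt): modified={a.txt, c.txt, e.txt} staged={none}
After op 18 (git add c.txt): modified={a.txt, e.txt} staged={c.txt}
After op 19 (git reset c.txt): modified={a.txt, c.txt, e.txt} staged={none}
After op 20 (modify b.txt): modified={a.txt, b.txt, c.txt, e.txt} staged={none}

Answer: a.txt, b.txt, c.txt, e.txt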